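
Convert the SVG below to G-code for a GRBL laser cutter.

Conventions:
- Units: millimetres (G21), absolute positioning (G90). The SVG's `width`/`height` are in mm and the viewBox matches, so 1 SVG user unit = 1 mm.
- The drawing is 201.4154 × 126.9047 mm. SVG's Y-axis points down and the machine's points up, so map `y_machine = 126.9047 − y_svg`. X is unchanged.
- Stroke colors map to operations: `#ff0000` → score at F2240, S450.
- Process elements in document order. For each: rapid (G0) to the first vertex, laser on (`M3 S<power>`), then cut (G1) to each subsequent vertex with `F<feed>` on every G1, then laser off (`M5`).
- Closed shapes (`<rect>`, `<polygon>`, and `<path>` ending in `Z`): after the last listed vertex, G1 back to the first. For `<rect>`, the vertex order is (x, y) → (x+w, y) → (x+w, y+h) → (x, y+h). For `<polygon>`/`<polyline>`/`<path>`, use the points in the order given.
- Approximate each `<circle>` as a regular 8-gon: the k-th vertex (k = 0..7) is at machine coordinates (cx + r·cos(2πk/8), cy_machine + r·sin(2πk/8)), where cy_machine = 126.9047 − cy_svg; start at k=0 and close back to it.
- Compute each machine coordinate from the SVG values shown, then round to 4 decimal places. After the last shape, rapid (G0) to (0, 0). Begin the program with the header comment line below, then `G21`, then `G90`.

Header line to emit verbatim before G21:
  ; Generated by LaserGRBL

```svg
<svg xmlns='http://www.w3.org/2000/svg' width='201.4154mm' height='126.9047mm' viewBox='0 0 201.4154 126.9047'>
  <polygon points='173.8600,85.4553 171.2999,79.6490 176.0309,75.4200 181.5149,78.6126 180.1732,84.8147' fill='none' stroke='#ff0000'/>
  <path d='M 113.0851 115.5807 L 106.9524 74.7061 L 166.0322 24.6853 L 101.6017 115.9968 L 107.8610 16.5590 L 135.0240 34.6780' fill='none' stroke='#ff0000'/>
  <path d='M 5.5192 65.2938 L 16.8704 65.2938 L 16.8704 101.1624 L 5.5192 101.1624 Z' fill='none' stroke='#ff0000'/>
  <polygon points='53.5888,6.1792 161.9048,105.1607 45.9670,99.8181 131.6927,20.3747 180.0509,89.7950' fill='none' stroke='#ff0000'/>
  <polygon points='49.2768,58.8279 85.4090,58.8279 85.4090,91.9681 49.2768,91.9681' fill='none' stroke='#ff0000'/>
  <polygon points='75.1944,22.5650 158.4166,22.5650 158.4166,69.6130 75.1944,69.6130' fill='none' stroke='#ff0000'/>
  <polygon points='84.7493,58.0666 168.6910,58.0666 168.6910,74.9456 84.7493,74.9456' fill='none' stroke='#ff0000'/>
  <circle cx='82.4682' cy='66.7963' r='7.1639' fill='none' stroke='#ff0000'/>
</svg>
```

Since the viewBox matches the mm dimensions, user units are millimetres directly. The only transform is the Y-flip y_m = 126.9047 − y_svg.

Shape 1 is a regular polygon drawn with `<polygon>`. Its stroke #ff0000 means score at S450, F2240. After flipping Y the toolpath is (173.8600,41.4494) → (171.2999,47.2557) → (176.0309,51.4847) → (181.5149,48.2921) → (180.1732,42.0900) → (173.8600,41.4494), returning to the start.

Shape 2 is a open polyline drawn with `<path>`. Its stroke #ff0000 means score at S450, F2240. After flipping Y the toolpath is (113.0851,11.3240) → (106.9524,52.1986) → (166.0322,102.2194) → (101.6017,10.9079) → (107.8610,110.3457) → (135.0240,92.2267).

Shape 3 is a rectangle drawn with `<path>`. Its stroke #ff0000 means score at S450, F2240. After flipping Y the toolpath is (5.5192,61.6109) → (16.8704,61.6109) → (16.8704,25.7423) → (5.5192,25.7423) → (5.5192,61.6109), returning to the start.

Shape 4 is a closed polygon drawn with `<polygon>`. Its stroke #ff0000 means score at S450, F2240. After flipping Y the toolpath is (53.5888,120.7255) → (161.9048,21.7440) → (45.9670,27.0866) → (131.6927,106.5300) → (180.0509,37.1097) → (53.5888,120.7255), returning to the start.

Shape 5 is a rectangle drawn with `<polygon>`. Its stroke #ff0000 means score at S450, F2240. After flipping Y the toolpath is (49.2768,68.0768) → (85.4090,68.0768) → (85.4090,34.9366) → (49.2768,34.9366) → (49.2768,68.0768), returning to the start.

Shape 6 is a rectangle drawn with `<polygon>`. Its stroke #ff0000 means score at S450, F2240. After flipping Y the toolpath is (75.1944,104.3397) → (158.4166,104.3397) → (158.4166,57.2917) → (75.1944,57.2917) → (75.1944,104.3397), returning to the start.

Shape 7 is a rectangle drawn with `<polygon>`. Its stroke #ff0000 means score at S450, F2240. After flipping Y the toolpath is (84.7493,68.8381) → (168.6910,68.8381) → (168.6910,51.9591) → (84.7493,51.9591) → (84.7493,68.8381), returning to the start.

Shape 8 is a circle drawn with `<circle>`. Its stroke #ff0000 means score at S450, F2240. After flipping Y the toolpath is (89.6321,60.1084) → (87.5338,65.1740) → (82.4682,67.2723) → (77.4026,65.1740) → (75.3043,60.1084) → (77.4026,55.0428) → (82.4682,52.9445) → (87.5338,55.0428) → (89.6321,60.1084), returning to the start.

; Generated by LaserGRBL
G21
G90
G0 X173.8600 Y41.4494
M3 S450
G1 X171.2999 Y47.2557 F2240
G1 X176.0309 Y51.4847 F2240
G1 X181.5149 Y48.2921 F2240
G1 X180.1732 Y42.0900 F2240
G1 X173.8600 Y41.4494 F2240
M5
G0 X113.0851 Y11.3240
M3 S450
G1 X106.9524 Y52.1986 F2240
G1 X166.0322 Y102.2194 F2240
G1 X101.6017 Y10.9079 F2240
G1 X107.8610 Y110.3457 F2240
G1 X135.0240 Y92.2267 F2240
M5
G0 X5.5192 Y61.6109
M3 S450
G1 X16.8704 Y61.6109 F2240
G1 X16.8704 Y25.7423 F2240
G1 X5.5192 Y25.7423 F2240
G1 X5.5192 Y61.6109 F2240
M5
G0 X53.5888 Y120.7255
M3 S450
G1 X161.9048 Y21.7440 F2240
G1 X45.9670 Y27.0866 F2240
G1 X131.6927 Y106.5300 F2240
G1 X180.0509 Y37.1097 F2240
G1 X53.5888 Y120.7255 F2240
M5
G0 X49.2768 Y68.0768
M3 S450
G1 X85.4090 Y68.0768 F2240
G1 X85.4090 Y34.9366 F2240
G1 X49.2768 Y34.9366 F2240
G1 X49.2768 Y68.0768 F2240
M5
G0 X75.1944 Y104.3397
M3 S450
G1 X158.4166 Y104.3397 F2240
G1 X158.4166 Y57.2917 F2240
G1 X75.1944 Y57.2917 F2240
G1 X75.1944 Y104.3397 F2240
M5
G0 X84.7493 Y68.8381
M3 S450
G1 X168.6910 Y68.8381 F2240
G1 X168.6910 Y51.9591 F2240
G1 X84.7493 Y51.9591 F2240
G1 X84.7493 Y68.8381 F2240
M5
G0 X89.6321 Y60.1084
M3 S450
G1 X87.5338 Y65.1740 F2240
G1 X82.4682 Y67.2723 F2240
G1 X77.4026 Y65.1740 F2240
G1 X75.3043 Y60.1084 F2240
G1 X77.4026 Y55.0428 F2240
G1 X82.4682 Y52.9445 F2240
G1 X87.5338 Y55.0428 F2240
G1 X89.6321 Y60.1084 F2240
M5
G0 X0.0000 Y0.0000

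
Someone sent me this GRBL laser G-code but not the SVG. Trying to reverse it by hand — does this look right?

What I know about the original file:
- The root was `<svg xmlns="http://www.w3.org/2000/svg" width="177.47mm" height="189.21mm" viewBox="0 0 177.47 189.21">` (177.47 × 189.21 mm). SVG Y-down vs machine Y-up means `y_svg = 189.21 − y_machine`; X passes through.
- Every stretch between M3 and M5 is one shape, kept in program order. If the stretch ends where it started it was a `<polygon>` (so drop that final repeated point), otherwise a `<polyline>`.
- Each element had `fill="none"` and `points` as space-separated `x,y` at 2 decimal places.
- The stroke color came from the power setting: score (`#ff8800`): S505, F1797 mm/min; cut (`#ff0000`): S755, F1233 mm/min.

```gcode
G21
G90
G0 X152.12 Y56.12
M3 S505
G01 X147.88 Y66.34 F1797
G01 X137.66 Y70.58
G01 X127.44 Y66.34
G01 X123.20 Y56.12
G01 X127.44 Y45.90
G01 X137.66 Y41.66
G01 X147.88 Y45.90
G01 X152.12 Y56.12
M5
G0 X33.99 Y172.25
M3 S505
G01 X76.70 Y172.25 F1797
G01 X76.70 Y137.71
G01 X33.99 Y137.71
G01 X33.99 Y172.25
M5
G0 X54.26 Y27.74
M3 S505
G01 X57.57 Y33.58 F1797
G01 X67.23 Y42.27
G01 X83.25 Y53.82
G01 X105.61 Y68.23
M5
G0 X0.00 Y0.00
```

y_svg = 189.21 − y_m. Every run uses S505, so all elements get stroke `#ff8800` (score).

[1] closed run; points: 152.12,133.09 147.88,122.87 137.66,118.63 127.44,122.87 123.20,133.09 127.44,143.31 137.66,147.55 147.88,143.31

[2] closed run; points: 33.99,16.96 76.70,16.96 76.70,51.50 33.99,51.50

[3] open run; points: 54.26,161.47 57.57,155.63 67.23,146.94 83.25,135.39 105.61,120.98

<svg xmlns="http://www.w3.org/2000/svg" width="177.47mm" height="189.21mm" viewBox="0 0 177.47 189.21">
  <polygon points="152.12,133.09 147.88,122.87 137.66,118.63 127.44,122.87 123.20,133.09 127.44,143.31 137.66,147.55 147.88,143.31" fill="none" stroke="#ff8800"/>
  <polygon points="33.99,16.96 76.70,16.96 76.70,51.50 33.99,51.50" fill="none" stroke="#ff8800"/>
  <polyline points="54.26,161.47 57.57,155.63 67.23,146.94 83.25,135.39 105.61,120.98" fill="none" stroke="#ff8800"/>
</svg>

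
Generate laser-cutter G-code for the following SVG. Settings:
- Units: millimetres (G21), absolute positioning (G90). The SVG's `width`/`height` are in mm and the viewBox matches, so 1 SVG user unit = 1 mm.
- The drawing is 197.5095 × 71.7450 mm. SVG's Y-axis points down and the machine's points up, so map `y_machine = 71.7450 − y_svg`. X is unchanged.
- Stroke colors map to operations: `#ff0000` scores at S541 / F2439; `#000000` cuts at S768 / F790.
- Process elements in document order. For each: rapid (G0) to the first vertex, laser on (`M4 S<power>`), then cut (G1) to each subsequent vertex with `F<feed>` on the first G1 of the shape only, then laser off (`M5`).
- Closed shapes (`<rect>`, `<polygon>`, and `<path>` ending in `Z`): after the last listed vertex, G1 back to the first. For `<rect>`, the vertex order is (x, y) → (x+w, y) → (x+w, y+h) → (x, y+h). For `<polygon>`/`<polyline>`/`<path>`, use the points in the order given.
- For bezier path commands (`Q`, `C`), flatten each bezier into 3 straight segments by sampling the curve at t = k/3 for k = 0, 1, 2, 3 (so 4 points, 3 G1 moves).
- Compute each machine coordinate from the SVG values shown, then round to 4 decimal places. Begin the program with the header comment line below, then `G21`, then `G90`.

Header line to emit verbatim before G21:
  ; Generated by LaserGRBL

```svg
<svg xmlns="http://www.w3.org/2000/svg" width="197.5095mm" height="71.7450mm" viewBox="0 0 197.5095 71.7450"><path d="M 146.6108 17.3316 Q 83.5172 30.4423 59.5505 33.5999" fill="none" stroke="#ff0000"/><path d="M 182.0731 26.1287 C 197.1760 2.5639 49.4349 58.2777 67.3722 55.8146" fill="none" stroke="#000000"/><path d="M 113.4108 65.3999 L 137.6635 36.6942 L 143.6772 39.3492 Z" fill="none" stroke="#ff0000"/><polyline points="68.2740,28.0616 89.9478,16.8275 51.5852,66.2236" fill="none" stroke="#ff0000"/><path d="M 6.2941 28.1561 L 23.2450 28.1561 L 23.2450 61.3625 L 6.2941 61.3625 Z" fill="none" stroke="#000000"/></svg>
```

; Generated by LaserGRBL
G21
G90
G0 X146.6108 Y54.4134
M4 S541
G1 X108.8958 Y46.7788 F2439
G1 X79.8757 Y41.3561
G1 X59.5505 Y38.1451
M5
G0 X182.0731 Y45.6163
M4 S768
G1 X155.0622 Y47.8458 F790
G1 X92.4935 Y27.7687
G1 X67.3722 Y15.9304
M5
G0 X113.4108 Y6.3451
M4 S541
G1 X137.6635 Y35.0508 F2439
G1 X143.6772 Y32.3958
G1 X113.4108 Y6.3451
M5
G0 X68.2740 Y43.6834
M4 S541
G1 X89.9478 Y54.9175 F2439
G1 X51.5852 Y5.5214
M5
G0 X6.2941 Y43.5889
M4 S768
G1 X23.2450 Y43.5889 F790
G1 X23.2450 Y10.3825
G1 X6.2941 Y10.3825
G1 X6.2941 Y43.5889
M5

viewBox `0 0 197.5095 71.7450` with mm width/height → 1 unit = 1 mm. Flip: y_m = 71.7450 − y_svg.

**Shape 1** — `<path>` quadratic bezier, stroke `#ff0000` → score (S541, F2439). Control points (SVG): P0=(146.6108,17.3316), P1=(83.5172,30.4423), P2=(59.5505,33.5999); sampled at t=k/3. Machine vertices: (146.6108,54.4134) → (108.8958,46.7788) → (79.8757,41.3561) → (59.5505,38.1451). Open path.

**Shape 2** — `<path>` cubic bezier, stroke `#000000` → cut (S768, F790). Control points (SVG): P0=(182.0731,26.1287), P1=(197.1760,2.5639), P2=(49.4349,58.2777), P3=(67.3722,55.8146); sampled at t=k/3. Machine vertices: (182.0731,45.6163) → (155.0622,47.8458) → (92.4935,27.7687) → (67.3722,15.9304). Open path.

**Shape 3** — `<path>` closed polygon, stroke `#ff0000` → score (S541, F2439). Machine vertices: (113.4108,6.3451) → (137.6635,35.0508) → (143.6772,32.3958) → (113.4108,6.3451). Closed: final G1 returns to the first vertex.

**Shape 4** — `<polyline>` open polyline, stroke `#ff0000` → score (S541, F2439). Machine vertices: (68.2740,43.6834) → (89.9478,54.9175) → (51.5852,5.5214). Open path.

**Shape 5** — `<path>` rectangle, stroke `#000000` → cut (S768, F790). Machine vertices: (6.2941,43.5889) → (23.2450,43.5889) → (23.2450,10.3825) → (6.2941,10.3825) → (6.2941,43.5889). Closed: final G1 returns to the first vertex.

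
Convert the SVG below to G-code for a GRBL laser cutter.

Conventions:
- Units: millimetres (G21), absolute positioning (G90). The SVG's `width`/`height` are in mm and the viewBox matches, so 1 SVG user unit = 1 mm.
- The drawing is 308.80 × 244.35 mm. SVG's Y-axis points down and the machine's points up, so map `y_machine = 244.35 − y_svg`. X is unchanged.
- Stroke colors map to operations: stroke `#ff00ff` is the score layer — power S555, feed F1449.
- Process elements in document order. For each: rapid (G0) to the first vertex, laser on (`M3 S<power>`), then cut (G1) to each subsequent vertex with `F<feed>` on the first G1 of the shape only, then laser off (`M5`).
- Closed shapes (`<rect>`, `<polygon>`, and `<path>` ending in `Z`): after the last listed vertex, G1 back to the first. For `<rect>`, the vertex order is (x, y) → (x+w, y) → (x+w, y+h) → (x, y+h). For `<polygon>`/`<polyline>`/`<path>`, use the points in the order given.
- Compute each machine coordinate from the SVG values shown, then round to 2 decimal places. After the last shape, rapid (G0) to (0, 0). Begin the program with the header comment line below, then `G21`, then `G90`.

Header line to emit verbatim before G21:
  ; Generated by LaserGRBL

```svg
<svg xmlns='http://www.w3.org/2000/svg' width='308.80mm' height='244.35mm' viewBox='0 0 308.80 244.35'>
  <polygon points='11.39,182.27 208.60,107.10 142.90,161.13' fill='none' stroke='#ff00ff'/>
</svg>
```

; Generated by LaserGRBL
G21
G90
G0 X11.39 Y62.08
M3 S555
G1 X208.60 Y137.25 F1449
G1 X142.90 Y83.22
G1 X11.39 Y62.08
M5
G0 X0.00 Y0.00

viewBox `0 0 308.80 244.35` with mm width/height → 1 unit = 1 mm. Flip: y_m = 244.35 − y_svg.

**Shape 1** — `<polygon>` closed polygon, stroke `#ff00ff` → score (S555, F1449). Machine vertices: (11.39,62.08) → (208.60,137.25) → (142.90,83.22) → (11.39,62.08). Closed: final G1 returns to the first vertex.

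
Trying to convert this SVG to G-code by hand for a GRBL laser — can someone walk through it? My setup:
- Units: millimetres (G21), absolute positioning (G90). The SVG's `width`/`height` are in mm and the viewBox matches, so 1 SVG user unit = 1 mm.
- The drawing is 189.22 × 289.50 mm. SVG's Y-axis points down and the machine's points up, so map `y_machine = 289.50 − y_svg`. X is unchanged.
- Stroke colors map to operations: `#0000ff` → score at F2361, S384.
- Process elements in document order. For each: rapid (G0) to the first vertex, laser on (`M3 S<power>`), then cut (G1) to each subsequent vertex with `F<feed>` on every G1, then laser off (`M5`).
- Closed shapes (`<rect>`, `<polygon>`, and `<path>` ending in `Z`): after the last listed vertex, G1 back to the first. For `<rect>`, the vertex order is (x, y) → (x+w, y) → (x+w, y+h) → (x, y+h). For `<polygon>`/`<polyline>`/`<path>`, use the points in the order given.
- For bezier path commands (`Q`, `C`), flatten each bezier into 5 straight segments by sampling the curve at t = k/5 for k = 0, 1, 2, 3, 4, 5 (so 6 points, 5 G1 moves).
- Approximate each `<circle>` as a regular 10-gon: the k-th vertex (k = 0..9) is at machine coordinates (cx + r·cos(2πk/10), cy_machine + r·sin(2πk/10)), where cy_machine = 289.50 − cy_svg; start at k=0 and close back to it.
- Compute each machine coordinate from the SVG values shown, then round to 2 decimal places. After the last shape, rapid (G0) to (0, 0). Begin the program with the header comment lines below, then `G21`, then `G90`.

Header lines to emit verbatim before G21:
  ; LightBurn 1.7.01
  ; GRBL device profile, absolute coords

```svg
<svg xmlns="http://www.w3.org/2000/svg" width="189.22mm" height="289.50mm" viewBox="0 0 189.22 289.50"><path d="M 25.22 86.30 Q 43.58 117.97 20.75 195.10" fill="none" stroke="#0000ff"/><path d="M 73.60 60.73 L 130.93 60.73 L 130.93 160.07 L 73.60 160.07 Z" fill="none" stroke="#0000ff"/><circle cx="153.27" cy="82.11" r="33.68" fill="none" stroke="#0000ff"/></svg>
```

viewBox `0 0 189.22 289.50` with mm width/height → 1 unit = 1 mm. Flip: y_m = 289.50 − y_svg.

**Shape 1** — `<path>` quadratic bezier, stroke `#0000ff` → score (S384, F2361). Control points (SVG): P0=(25.22,86.30), P1=(43.58,117.97), P2=(20.75,195.10); sampled at t=k/5. Machine vertices: (25.22,203.20) → (30.92,188.71) → (33.32,170.59) → (32.42,148.83) → (28.23,123.43) → (20.75,94.40). Open path.

**Shape 2** — `<path>` rectangle, stroke `#0000ff` → score (S384, F2361). Machine vertices: (73.60,228.77) → (130.93,228.77) → (130.93,129.43) → (73.60,129.43) → (73.60,228.77). Closed: final G1 returns to the first vertex.

**Shape 3** — `<circle>` circle, stroke `#0000ff` → score (S384, F2361). Machine vertices: (186.95,207.39) → (180.52,227.19) → (163.68,239.42) → (142.86,239.42) → (126.02,227.19) → (119.59,207.39) → (126.02,187.59) → (142.86,175.36) → (163.68,175.36) → (180.52,187.59) → (186.95,207.39). Closed: final G1 returns to the first vertex.

; LightBurn 1.7.01
; GRBL device profile, absolute coords
G21
G90
G0 X25.22 Y203.20
M3 S384
G1 X30.92 Y188.71 F2361
G1 X33.32 Y170.59 F2361
G1 X32.42 Y148.83 F2361
G1 X28.23 Y123.43 F2361
G1 X20.75 Y94.40 F2361
M5
G0 X73.60 Y228.77
M3 S384
G1 X130.93 Y228.77 F2361
G1 X130.93 Y129.43 F2361
G1 X73.60 Y129.43 F2361
G1 X73.60 Y228.77 F2361
M5
G0 X186.95 Y207.39
M3 S384
G1 X180.52 Y227.19 F2361
G1 X163.68 Y239.42 F2361
G1 X142.86 Y239.42 F2361
G1 X126.02 Y227.19 F2361
G1 X119.59 Y207.39 F2361
G1 X126.02 Y187.59 F2361
G1 X142.86 Y175.36 F2361
G1 X163.68 Y175.36 F2361
G1 X180.52 Y187.59 F2361
G1 X186.95 Y207.39 F2361
M5
G0 X0.00 Y0.00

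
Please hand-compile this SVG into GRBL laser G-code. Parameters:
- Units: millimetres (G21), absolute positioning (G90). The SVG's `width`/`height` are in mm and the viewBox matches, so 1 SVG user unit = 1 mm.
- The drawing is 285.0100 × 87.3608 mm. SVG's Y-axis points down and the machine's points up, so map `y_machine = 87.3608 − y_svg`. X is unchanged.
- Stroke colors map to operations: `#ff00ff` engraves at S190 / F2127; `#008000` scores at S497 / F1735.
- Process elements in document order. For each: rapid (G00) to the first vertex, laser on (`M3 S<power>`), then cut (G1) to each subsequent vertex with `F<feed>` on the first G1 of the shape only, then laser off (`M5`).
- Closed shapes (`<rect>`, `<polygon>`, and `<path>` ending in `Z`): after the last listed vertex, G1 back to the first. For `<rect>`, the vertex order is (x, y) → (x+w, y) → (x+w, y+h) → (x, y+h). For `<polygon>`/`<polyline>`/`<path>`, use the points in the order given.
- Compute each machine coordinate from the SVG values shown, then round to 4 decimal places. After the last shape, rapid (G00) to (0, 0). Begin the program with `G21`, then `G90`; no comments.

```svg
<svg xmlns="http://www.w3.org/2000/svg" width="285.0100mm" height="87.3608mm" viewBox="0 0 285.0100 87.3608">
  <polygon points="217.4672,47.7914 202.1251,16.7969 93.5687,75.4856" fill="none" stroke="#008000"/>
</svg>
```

viewBox `0 0 285.0100 87.3608` with mm width/height → 1 unit = 1 mm. Flip: y_m = 87.3608 − y_svg.

**Shape 1** — `<polygon>` closed polygon, stroke `#008000` → score (S497, F1735). Machine vertices: (217.4672,39.5694) → (202.1251,70.5639) → (93.5687,11.8752) → (217.4672,39.5694). Closed: final G1 returns to the first vertex.

G21
G90
G00 X217.4672 Y39.5694
M3 S497
G1 X202.1251 Y70.5639 F1735
G1 X93.5687 Y11.8752
G1 X217.4672 Y39.5694
M5
G00 X0.0000 Y0.0000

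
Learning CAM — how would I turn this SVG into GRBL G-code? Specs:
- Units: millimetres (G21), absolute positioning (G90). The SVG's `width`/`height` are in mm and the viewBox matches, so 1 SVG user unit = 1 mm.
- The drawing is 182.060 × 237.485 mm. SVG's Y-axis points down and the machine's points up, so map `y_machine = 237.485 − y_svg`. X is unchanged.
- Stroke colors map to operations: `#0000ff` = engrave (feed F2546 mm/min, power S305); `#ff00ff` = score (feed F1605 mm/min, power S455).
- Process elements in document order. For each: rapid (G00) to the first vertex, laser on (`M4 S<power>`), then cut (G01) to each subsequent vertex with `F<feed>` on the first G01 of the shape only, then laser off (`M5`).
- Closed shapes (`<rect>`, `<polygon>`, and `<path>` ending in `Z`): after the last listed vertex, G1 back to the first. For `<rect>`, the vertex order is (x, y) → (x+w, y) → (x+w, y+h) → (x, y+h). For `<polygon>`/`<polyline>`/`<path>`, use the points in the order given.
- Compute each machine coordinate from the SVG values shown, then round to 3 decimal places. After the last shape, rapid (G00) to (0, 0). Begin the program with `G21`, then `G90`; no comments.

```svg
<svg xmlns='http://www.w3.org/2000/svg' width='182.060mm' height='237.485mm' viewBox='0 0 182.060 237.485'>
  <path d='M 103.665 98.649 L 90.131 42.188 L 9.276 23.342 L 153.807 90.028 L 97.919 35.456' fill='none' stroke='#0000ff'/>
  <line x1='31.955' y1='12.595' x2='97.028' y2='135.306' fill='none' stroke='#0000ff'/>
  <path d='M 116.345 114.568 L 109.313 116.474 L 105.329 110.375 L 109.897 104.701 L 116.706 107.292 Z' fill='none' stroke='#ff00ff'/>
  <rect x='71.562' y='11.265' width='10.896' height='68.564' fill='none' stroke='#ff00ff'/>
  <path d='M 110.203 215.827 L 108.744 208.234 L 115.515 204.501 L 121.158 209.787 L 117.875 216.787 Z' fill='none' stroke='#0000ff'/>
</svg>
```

G21
G90
G00 X103.665 Y138.836
M4 S305
G01 X90.131 Y195.297 F2546
G01 X9.276 Y214.143
G01 X153.807 Y147.457
G01 X97.919 Y202.029
M5
G00 X31.955 Y224.890
M4 S305
G01 X97.028 Y102.179 F2546
M5
G00 X116.345 Y122.917
M4 S455
G01 X109.313 Y121.011 F1605
G01 X105.329 Y127.110
G01 X109.897 Y132.784
G01 X116.706 Y130.193
G01 X116.345 Y122.917
M5
G00 X71.562 Y226.220
M4 S455
G01 X82.458 Y226.220 F1605
G01 X82.458 Y157.656
G01 X71.562 Y157.656
G01 X71.562 Y226.220
M5
G00 X110.203 Y21.658
M4 S305
G01 X108.744 Y29.251 F2546
G01 X115.515 Y32.984
G01 X121.158 Y27.698
G01 X117.875 Y20.698
G01 X110.203 Y21.658
M5
G00 X0.000 Y0.000

1 u = 1 mm; y_m = 237.485 − y.

[1] `<path>` open polyline, #0000ff→engrave S305 F2546: (103.665,138.836) → (90.131,195.297) → (9.276,214.143) → (153.807,147.457) → (97.919,202.029)

[2] `<line>` line segment, #0000ff→engrave S305 F2546: (31.955,224.890) → (97.028,102.179)

[3] `<path>` regular polygon, #ff00ff→score S455 F1605: (116.345,122.917) → (109.313,121.011) → (105.329,127.110) → (109.897,132.784) → (116.706,130.193) → (116.345,122.917) (closed)

[4] `<rect>` rectangle, #ff00ff→score S455 F1605: (71.562,226.220) → (82.458,226.220) → (82.458,157.656) → (71.562,157.656) → (71.562,226.220) (closed)

[5] `<path>` regular polygon, #0000ff→engrave S305 F2546: (110.203,21.658) → (108.744,29.251) → (115.515,32.984) → (121.158,27.698) → (117.875,20.698) → (110.203,21.658) (closed)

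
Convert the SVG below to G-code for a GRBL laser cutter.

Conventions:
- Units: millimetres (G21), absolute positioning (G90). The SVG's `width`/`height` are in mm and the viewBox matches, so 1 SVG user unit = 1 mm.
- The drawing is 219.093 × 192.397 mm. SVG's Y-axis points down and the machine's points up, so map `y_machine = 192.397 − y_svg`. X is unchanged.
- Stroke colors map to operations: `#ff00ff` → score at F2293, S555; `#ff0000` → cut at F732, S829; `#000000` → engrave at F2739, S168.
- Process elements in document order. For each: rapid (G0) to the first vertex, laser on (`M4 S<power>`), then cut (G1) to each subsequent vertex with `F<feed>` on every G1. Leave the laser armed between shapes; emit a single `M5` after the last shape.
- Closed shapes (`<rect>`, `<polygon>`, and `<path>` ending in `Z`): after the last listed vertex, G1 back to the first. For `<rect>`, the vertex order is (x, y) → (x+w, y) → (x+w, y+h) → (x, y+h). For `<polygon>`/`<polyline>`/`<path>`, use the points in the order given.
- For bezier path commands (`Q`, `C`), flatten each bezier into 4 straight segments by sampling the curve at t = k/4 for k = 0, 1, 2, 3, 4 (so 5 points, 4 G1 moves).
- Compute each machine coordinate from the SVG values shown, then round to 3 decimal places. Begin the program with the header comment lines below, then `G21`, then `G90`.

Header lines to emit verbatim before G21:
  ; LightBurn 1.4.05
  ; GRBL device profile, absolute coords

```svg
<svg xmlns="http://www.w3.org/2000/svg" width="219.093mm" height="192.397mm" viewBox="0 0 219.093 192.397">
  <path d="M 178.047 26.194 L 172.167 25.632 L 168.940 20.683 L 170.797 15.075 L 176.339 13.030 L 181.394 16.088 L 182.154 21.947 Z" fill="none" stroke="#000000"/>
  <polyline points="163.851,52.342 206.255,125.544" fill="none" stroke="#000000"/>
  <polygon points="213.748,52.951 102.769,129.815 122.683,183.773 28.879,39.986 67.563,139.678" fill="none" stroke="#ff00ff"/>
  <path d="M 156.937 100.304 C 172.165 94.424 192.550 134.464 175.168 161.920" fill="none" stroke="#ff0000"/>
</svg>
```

viewBox `0 0 219.093 192.397` with mm width/height → 1 unit = 1 mm. Flip: y_m = 192.397 − y_svg.

**Shape 1** — `<path>` regular polygon, stroke `#000000` → engrave (S168, F2739). Machine vertices: (178.047,166.203) → (172.167,166.765) → (168.940,171.714) → (170.797,177.322) → (176.339,179.367) → (181.394,176.309) → (182.154,170.450) → (178.047,166.203). Closed: final G1 returns to the first vertex.

**Shape 2** — `<polyline>` line segment, stroke `#000000` → engrave (S168, F2739). Machine vertices: (163.851,140.055) → (206.255,66.853). Open path.

**Shape 3** — `<polygon>` closed polygon, stroke `#ff00ff` → score (S555, F2293). Machine vertices: (213.748,139.446) → (102.769,62.582) → (122.683,8.624) → (28.879,152.411) → (67.563,52.719) → (213.748,139.446). Closed: final G1 returns to the first vertex.

**Shape 4** — `<path>` cubic bezier, stroke `#ff0000` → cut (S829, F732). Control points (SVG): P0=(156.937,100.304), P1=(172.165,94.424), P2=(192.550,134.464), P3=(175.168,161.920); sampled at t=k/4. Machine vertices: (156.937,92.093) → (168.654,88.807) → (178.281,73.786) → (181.794,52.514) → (175.168,30.477). Open path.

; LightBurn 1.4.05
; GRBL device profile, absolute coords
G21
G90
G0 X178.047 Y166.203
M4 S168
G1 X172.167 Y166.765 F2739
G1 X168.940 Y171.714 F2739
G1 X170.797 Y177.322 F2739
G1 X176.339 Y179.367 F2739
G1 X181.394 Y176.309 F2739
G1 X182.154 Y170.450 F2739
G1 X178.047 Y166.203 F2739
G0 X163.851 Y140.055
M4 S168
G1 X206.255 Y66.853 F2739
G0 X213.748 Y139.446
M4 S555
G1 X102.769 Y62.582 F2293
G1 X122.683 Y8.624 F2293
G1 X28.879 Y152.411 F2293
G1 X67.563 Y52.719 F2293
G1 X213.748 Y139.446 F2293
G0 X156.937 Y92.093
M4 S829
G1 X168.654 Y88.807 F732
G1 X178.281 Y73.786 F732
G1 X181.794 Y52.514 F732
G1 X175.168 Y30.477 F732
M5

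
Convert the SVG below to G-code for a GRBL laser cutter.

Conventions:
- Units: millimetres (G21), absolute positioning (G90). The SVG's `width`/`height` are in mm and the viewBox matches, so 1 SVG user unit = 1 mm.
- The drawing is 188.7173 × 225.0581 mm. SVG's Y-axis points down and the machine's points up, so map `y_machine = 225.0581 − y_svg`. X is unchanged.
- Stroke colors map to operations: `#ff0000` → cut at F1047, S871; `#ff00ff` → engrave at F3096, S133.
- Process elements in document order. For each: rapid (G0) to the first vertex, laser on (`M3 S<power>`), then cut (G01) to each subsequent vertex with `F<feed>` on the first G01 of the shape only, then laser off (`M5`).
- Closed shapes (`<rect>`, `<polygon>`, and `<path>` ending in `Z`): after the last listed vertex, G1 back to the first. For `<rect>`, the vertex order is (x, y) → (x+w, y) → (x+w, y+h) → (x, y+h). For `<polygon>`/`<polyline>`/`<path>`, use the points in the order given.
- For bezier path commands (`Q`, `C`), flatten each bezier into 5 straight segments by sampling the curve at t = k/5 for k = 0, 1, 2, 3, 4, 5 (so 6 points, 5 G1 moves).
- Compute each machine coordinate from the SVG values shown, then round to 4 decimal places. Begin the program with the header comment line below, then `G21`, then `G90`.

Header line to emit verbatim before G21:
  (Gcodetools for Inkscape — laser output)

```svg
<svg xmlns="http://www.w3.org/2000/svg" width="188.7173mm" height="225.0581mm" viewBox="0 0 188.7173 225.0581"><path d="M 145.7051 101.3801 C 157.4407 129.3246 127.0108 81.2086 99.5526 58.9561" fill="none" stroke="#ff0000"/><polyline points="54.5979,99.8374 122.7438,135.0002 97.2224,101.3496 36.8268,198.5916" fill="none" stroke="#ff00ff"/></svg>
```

(Gcodetools for Inkscape — laser output)
G21
G90
G0 X145.7051 Y123.6780
M3 S871
G01 X148.0477 Y115.2232 F1047
G01 X142.4372 Y120.1305
G01 X131.0401 Y133.5077
G01 X116.0230 Y150.4623
G01 X99.5526 Y166.1020
M5
G0 X54.5979 Y125.2207
M3 S133
G01 X122.7438 Y90.0579 F3096
G01 X97.2224 Y123.7085
G01 X36.8268 Y26.4665
M5

1 u = 1 mm; y_m = 225.0581 − y.

[1] `<path>` cubic bezier, #ff0000→cut S871 F1047: (145.7051,123.6780) → (148.0477,115.2232) → (142.4372,120.1305) → (131.0401,133.5077) → (116.0230,150.4623) → (99.5526,166.1020)

[2] `<polyline>` open polyline, #ff00ff→engrave S133 F3096: (54.5979,125.2207) → (122.7438,90.0579) → (97.2224,123.7085) → (36.8268,26.4665)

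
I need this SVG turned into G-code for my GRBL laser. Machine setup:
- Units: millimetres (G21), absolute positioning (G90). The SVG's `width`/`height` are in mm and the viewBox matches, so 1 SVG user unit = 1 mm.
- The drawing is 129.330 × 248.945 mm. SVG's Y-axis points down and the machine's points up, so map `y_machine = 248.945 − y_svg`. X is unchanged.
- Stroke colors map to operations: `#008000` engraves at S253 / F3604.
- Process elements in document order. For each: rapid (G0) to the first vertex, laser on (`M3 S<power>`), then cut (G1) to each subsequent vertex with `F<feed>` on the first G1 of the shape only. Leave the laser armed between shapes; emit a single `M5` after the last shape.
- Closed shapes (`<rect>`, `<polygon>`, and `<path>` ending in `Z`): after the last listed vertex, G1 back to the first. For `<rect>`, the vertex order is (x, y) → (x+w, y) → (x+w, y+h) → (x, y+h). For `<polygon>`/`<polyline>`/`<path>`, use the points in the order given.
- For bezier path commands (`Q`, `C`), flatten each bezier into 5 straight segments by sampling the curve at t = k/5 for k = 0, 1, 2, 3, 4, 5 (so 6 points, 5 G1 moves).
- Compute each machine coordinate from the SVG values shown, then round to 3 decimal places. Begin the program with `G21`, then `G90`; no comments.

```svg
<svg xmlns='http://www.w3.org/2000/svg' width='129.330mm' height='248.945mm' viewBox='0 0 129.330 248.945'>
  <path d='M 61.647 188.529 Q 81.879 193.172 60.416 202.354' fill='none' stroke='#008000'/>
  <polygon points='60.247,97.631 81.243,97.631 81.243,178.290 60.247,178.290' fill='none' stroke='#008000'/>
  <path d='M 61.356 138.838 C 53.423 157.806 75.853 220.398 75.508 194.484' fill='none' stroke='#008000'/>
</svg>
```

viewBox `0 0 129.330 248.945` with mm width/height → 1 unit = 1 mm. Flip: y_m = 248.945 − y_svg.

**Shape 1** — `<path>` quadratic bezier, stroke `#008000` → engrave (S253, F3604). Control points (SVG): P0=(61.647,188.529), P1=(81.879,193.172), P2=(60.416,202.354); sampled at t=k/5. Machine vertices: (61.647,60.416) → (68.072,58.377) → (71.161,55.975) → (70.915,53.210) → (67.333,50.082) → (60.416,46.591). Open path.

**Shape 2** — `<polygon>` rectangle, stroke `#008000` → engrave (S253, F3604). Machine vertices: (60.247,151.314) → (81.243,151.314) → (81.243,70.655) → (60.247,70.655) → (60.247,151.314). Closed: final G1 returns to the first vertex.

**Shape 3** — `<path>` cubic bezier, stroke `#008000` → engrave (S253, F3604). Control points (SVG): P0=(61.356,138.838), P1=(53.423,157.806), P2=(75.853,220.398), P3=(75.508,194.484); sampled at t=k/5. Machine vertices: (61.356,110.107) → (59.815,94.548) → (63.010,74.862) → (68.391,57.391) → (73.407,48.476) → (75.508,54.461). Open path.

G21
G90
G0 X61.647 Y60.416
M3 S253
G1 X68.072 Y58.377 F3604
G1 X71.161 Y55.975
G1 X70.915 Y53.210
G1 X67.333 Y50.082
G1 X60.416 Y46.591
G0 X60.247 Y151.314
M3 S253
G1 X81.243 Y151.314 F3604
G1 X81.243 Y70.655
G1 X60.247 Y70.655
G1 X60.247 Y151.314
G0 X61.356 Y110.107
M3 S253
G1 X59.815 Y94.548 F3604
G1 X63.010 Y74.862
G1 X68.391 Y57.391
G1 X73.407 Y48.476
G1 X75.508 Y54.461
M5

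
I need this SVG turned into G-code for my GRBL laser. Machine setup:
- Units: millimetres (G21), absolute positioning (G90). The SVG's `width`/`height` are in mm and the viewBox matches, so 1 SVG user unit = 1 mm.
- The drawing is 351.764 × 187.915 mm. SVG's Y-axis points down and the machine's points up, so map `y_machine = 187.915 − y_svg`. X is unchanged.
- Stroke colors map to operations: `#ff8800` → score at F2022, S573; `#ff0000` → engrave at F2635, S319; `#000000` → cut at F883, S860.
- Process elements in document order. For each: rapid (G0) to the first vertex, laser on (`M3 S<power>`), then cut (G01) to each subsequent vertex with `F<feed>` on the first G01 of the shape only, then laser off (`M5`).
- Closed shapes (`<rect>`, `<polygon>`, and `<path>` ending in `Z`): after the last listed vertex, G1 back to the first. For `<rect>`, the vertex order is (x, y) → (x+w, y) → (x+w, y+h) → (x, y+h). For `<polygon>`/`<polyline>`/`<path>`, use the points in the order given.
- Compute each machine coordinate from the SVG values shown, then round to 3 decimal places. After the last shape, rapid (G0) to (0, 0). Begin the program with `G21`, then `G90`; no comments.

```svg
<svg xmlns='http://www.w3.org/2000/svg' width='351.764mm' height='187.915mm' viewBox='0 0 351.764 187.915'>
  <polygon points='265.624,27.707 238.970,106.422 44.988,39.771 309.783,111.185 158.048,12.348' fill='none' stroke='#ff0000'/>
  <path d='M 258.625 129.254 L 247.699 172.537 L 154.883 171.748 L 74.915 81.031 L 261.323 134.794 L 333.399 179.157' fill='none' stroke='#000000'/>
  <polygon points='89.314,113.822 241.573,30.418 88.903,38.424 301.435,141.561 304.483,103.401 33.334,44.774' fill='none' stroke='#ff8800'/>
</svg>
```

G21
G90
G0 X265.624 Y160.208
M3 S319
G01 X238.970 Y81.493 F2635
G01 X44.988 Y148.144
G01 X309.783 Y76.730
G01 X158.048 Y175.567
G01 X265.624 Y160.208
M5
G0 X258.625 Y58.661
M3 S860
G01 X247.699 Y15.378 F883
G01 X154.883 Y16.167
G01 X74.915 Y106.884
G01 X261.323 Y53.121
G01 X333.399 Y8.758
M5
G0 X89.314 Y74.093
M3 S573
G01 X241.573 Y157.497 F2022
G01 X88.903 Y149.491
G01 X301.435 Y46.354
G01 X304.483 Y84.514
G01 X33.334 Y143.141
G01 X89.314 Y74.093
M5
G0 X0.000 Y0.000

Since the viewBox matches the mm dimensions, user units are millimetres directly. The only transform is the Y-flip y_m = 187.915 − y_svg.

Shape 1 is a closed polygon drawn with `<polygon>`. Its stroke #ff0000 means engrave at S319, F2635. After flipping Y the toolpath is (265.624,160.208) → (238.970,81.493) → (44.988,148.144) → (309.783,76.730) → (158.048,175.567) → (265.624,160.208), returning to the start.

Shape 2 is a open polyline drawn with `<path>`. Its stroke #000000 means cut at S860, F883. After flipping Y the toolpath is (258.625,58.661) → (247.699,15.378) → (154.883,16.167) → (74.915,106.884) → (261.323,53.121) → (333.399,8.758).

Shape 3 is a closed polygon drawn with `<polygon>`. Its stroke #ff8800 means score at S573, F2022. After flipping Y the toolpath is (89.314,74.093) → (241.573,157.497) → (88.903,149.491) → (301.435,46.354) → (304.483,84.514) → (33.334,143.141) → (89.314,74.093), returning to the start.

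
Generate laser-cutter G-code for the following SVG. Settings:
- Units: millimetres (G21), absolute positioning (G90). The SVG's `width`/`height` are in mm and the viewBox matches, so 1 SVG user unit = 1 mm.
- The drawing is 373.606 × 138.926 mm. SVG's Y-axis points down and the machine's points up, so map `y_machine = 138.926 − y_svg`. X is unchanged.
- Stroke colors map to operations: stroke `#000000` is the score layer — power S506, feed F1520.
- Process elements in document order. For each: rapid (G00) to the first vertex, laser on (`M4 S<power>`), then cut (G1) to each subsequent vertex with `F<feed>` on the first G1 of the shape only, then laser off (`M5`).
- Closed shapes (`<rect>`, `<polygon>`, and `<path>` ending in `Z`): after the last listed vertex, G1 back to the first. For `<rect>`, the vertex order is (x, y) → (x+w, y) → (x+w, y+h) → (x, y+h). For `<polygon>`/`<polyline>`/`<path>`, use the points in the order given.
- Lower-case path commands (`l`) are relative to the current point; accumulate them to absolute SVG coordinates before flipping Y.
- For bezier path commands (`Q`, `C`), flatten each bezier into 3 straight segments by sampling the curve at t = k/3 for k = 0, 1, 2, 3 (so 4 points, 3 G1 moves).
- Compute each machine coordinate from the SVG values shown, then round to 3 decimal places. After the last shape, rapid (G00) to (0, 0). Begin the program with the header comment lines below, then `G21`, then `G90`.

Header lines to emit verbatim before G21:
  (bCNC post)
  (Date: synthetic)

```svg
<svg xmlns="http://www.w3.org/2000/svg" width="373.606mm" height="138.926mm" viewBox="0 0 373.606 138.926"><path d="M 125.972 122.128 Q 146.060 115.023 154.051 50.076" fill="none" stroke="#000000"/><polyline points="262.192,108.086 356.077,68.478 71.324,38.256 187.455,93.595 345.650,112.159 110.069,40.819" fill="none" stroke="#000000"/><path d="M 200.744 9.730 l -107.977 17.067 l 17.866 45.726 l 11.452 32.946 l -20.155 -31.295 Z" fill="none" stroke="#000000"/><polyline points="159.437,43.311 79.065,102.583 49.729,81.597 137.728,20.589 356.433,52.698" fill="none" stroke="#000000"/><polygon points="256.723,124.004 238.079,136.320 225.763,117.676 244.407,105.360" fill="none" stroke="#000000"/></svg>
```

(bCNC post)
(Date: synthetic)
G21
G90
G00 X125.972 Y16.798
M4 S506
G1 X138.020 Y27.962 F1520
G1 X147.380 Y51.979
G1 X154.051 Y88.850
M5
G00 X262.192 Y30.840
M4 S506
G1 X356.077 Y70.448 F1520
G1 X71.324 Y100.670
G1 X187.455 Y45.331
G1 X345.650 Y26.767
G1 X110.069 Y98.107
M5
G00 X200.744 Y129.196
M4 S506
G1 X92.767 Y112.129 F1520
G1 X110.633 Y66.403
G1 X122.085 Y33.457
G1 X101.930 Y64.752
G1 X200.744 Y129.196
M5
G00 X159.437 Y95.615
M4 S506
G1 X79.065 Y36.343 F1520
G1 X49.729 Y57.329
G1 X137.728 Y118.337
G1 X356.433 Y86.228
M5
G00 X256.723 Y14.922
M4 S506
G1 X238.079 Y2.606 F1520
G1 X225.763 Y21.250
G1 X244.407 Y33.566
G1 X256.723 Y14.922
M5
G00 X0.000 Y0.000

viewBox `0 0 373.606 138.926` with mm width/height → 1 unit = 1 mm. Flip: y_m = 138.926 − y_svg.

**Shape 1** — `<path>` quadratic bezier, stroke `#000000` → score (S506, F1520). Control points (SVG): P0=(125.972,122.128), P1=(146.060,115.023), P2=(154.051,50.076); sampled at t=k/3. Machine vertices: (125.972,16.798) → (138.020,27.962) → (147.380,51.979) → (154.051,88.850). Open path.

**Shape 2** — `<polyline>` open polyline, stroke `#000000` → score (S506, F1520). Machine vertices: (262.192,30.840) → (356.077,70.448) → (71.324,100.670) → (187.455,45.331) → (345.650,26.767) → (110.069,98.107). Open path.

**Shape 3** — `<path>` closed polygon, stroke `#000000` → score (S506, F1520). Machine vertices: (200.744,129.196) → (92.767,112.129) → (110.633,66.403) → (122.085,33.457) → (101.930,64.752) → (200.744,129.196). Closed: final G1 returns to the first vertex.

**Shape 4** — `<polyline>` open polyline, stroke `#000000` → score (S506, F1520). Machine vertices: (159.437,95.615) → (79.065,36.343) → (49.729,57.329) → (137.728,118.337) → (356.433,86.228). Open path.

**Shape 5** — `<polygon>` regular polygon, stroke `#000000` → score (S506, F1520). Machine vertices: (256.723,14.922) → (238.079,2.606) → (225.763,21.250) → (244.407,33.566) → (256.723,14.922). Closed: final G1 returns to the first vertex.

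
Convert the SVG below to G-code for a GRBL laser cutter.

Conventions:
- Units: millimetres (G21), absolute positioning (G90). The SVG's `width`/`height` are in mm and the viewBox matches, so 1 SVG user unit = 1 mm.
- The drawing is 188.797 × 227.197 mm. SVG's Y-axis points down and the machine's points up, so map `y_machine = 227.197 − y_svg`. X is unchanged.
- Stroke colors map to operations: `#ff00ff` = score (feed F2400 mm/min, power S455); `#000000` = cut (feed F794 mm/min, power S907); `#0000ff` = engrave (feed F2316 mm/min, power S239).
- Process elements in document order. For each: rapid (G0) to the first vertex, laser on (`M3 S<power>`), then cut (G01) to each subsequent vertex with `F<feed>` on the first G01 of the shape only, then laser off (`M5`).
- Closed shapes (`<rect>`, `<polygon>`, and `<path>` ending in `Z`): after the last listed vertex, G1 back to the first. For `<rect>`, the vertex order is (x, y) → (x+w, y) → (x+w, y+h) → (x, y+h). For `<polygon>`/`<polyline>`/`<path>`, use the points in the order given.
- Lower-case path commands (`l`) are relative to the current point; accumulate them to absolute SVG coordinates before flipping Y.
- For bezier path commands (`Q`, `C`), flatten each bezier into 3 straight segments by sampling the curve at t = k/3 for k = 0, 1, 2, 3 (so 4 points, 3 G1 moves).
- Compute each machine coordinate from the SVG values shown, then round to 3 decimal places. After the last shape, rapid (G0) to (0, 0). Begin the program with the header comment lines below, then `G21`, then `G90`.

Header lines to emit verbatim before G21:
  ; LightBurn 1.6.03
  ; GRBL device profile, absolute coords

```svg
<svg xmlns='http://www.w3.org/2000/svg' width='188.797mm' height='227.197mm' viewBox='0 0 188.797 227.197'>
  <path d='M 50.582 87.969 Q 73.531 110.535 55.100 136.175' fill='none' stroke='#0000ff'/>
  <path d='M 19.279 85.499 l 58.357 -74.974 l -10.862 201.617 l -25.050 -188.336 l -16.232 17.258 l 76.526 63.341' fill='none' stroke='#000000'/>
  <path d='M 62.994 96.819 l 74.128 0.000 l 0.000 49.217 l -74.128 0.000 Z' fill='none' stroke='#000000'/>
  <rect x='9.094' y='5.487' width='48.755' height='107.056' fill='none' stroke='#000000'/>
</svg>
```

viewBox `0 0 188.797 227.197` with mm width/height → 1 unit = 1 mm. Flip: y_m = 227.197 − y_svg.

**Shape 1** — `<path>` quadratic bezier, stroke `#0000ff` → engrave (S239, F2316). Control points (SVG): P0=(50.582,87.969), P1=(73.531,110.535), P2=(55.100,136.175); sampled at t=k/3. Machine vertices: (50.582,139.228) → (61.284,123.842) → (62.790,107.774) → (55.100,91.022). Open path.

**Shape 2** — `<path>` open polyline, stroke `#000000` → cut (S907, F794). Machine vertices: (19.279,141.698) → (77.636,216.672) → (66.774,15.055) → (41.724,203.391) → (25.492,186.133) → (102.018,122.792). Open path.

**Shape 3** — `<path>` rectangle, stroke `#000000` → cut (S907, F794). Machine vertices: (62.994,130.378) → (137.122,130.378) → (137.122,81.161) → (62.994,81.161) → (62.994,130.378). Closed: final G1 returns to the first vertex.

**Shape 4** — `<rect>` rectangle, stroke `#000000` → cut (S907, F794). Machine vertices: (9.094,221.710) → (57.849,221.710) → (57.849,114.654) → (9.094,114.654) → (9.094,221.710). Closed: final G1 returns to the first vertex.

; LightBurn 1.6.03
; GRBL device profile, absolute coords
G21
G90
G0 X50.582 Y139.228
M3 S239
G01 X61.284 Y123.842 F2316
G01 X62.790 Y107.774
G01 X55.100 Y91.022
M5
G0 X19.279 Y141.698
M3 S907
G01 X77.636 Y216.672 F794
G01 X66.774 Y15.055
G01 X41.724 Y203.391
G01 X25.492 Y186.133
G01 X102.018 Y122.792
M5
G0 X62.994 Y130.378
M3 S907
G01 X137.122 Y130.378 F794
G01 X137.122 Y81.161
G01 X62.994 Y81.161
G01 X62.994 Y130.378
M5
G0 X9.094 Y221.710
M3 S907
G01 X57.849 Y221.710 F794
G01 X57.849 Y114.654
G01 X9.094 Y114.654
G01 X9.094 Y221.710
M5
G0 X0.000 Y0.000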